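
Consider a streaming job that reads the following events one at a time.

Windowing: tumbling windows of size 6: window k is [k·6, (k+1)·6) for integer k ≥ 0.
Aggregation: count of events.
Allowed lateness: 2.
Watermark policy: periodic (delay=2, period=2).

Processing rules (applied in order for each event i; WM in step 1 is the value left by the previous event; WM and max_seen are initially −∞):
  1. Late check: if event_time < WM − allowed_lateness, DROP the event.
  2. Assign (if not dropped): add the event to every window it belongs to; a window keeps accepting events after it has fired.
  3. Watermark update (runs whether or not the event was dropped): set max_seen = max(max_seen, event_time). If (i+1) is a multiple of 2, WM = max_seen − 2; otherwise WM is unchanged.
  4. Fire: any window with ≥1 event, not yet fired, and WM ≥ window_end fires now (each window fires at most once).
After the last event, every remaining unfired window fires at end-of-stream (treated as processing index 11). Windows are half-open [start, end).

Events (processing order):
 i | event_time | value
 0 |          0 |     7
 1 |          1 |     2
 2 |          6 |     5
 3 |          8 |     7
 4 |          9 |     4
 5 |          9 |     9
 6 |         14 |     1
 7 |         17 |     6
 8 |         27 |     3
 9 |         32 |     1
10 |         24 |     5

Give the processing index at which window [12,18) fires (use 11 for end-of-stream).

i=0 t=0 v=7: → [0,6); WM=−∞
i=1 t=1 v=2: → [0,6); WM=-1
i=2 t=6 v=5: → [6,12); WM=-1
i=3 t=8 v=7: → [6,12); WM=6; [0,6) fires=2
i=4 t=9 v=4: → [6,12); WM=6
i=5 t=9 v=9: → [6,12); WM=7
i=6 t=14 v=1: → [12,18); WM=7
i=7 t=17 v=6: → [12,18); WM=15; [6,12) fires=4
i=8 t=27 v=3: → [24,30); WM=15
i=9 t=32 v=1: → [30,36); WM=30; [12,18) fires=2 [24,30) fires=1
i=10 t=24 v=5: DROP (t<30-2); WM=30

9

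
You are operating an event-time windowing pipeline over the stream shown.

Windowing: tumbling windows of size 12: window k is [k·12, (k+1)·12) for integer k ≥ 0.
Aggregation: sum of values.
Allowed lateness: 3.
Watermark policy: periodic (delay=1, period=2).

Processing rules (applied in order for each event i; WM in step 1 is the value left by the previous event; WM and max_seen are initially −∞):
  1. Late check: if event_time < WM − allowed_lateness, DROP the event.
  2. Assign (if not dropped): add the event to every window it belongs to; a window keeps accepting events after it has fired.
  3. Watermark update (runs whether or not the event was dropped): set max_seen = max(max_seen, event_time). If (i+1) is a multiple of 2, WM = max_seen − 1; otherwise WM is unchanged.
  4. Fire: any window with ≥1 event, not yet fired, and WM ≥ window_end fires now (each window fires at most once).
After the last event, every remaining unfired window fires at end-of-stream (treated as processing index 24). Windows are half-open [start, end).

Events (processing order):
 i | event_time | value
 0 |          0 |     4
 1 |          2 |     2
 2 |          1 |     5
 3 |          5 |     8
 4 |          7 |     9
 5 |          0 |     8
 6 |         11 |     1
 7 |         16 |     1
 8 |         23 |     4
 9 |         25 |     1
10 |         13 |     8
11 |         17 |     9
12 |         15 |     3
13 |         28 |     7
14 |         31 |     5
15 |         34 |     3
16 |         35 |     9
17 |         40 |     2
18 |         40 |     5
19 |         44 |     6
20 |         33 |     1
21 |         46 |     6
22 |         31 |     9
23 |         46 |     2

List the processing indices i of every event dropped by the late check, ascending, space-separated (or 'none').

5 10 11 12 20 22

i=0 t=0 v=4: → [0,12); WM=−∞
i=1 t=2 v=2: → [0,12); WM=1
i=2 t=1 v=5: → [0,12); WM=1
i=3 t=5 v=8: → [0,12); WM=4
i=4 t=7 v=9: → [0,12); WM=4
i=5 t=0 v=8: DROP (t<4-3); WM=6
i=6 t=11 v=1: → [0,12); WM=6
i=7 t=16 v=1: → [12,24); WM=15; [0,12) fires=29
i=8 t=23 v=4: → [12,24); WM=15
i=9 t=25 v=1: → [24,36); WM=24; [12,24) fires=5
i=10 t=13 v=8: DROP (t<24-3); WM=24
i=11 t=17 v=9: DROP (t<24-3); WM=24
i=12 t=15 v=3: DROP (t<24-3); WM=24
i=13 t=28 v=7: → [24,36); WM=27
i=14 t=31 v=5: → [24,36); WM=27
i=15 t=34 v=3: → [24,36); WM=33
i=16 t=35 v=9: → [24,36); WM=33
i=17 t=40 v=2: → [36,48); WM=39; [24,36) fires=25
i=18 t=40 v=5: → [36,48); WM=39
i=19 t=44 v=6: → [36,48); WM=43
i=20 t=33 v=1: DROP (t<43-3); WM=43
i=21 t=46 v=6: → [36,48); WM=45
i=22 t=31 v=9: DROP (t<45-3); WM=45
i=23 t=46 v=2: → [36,48); WM=45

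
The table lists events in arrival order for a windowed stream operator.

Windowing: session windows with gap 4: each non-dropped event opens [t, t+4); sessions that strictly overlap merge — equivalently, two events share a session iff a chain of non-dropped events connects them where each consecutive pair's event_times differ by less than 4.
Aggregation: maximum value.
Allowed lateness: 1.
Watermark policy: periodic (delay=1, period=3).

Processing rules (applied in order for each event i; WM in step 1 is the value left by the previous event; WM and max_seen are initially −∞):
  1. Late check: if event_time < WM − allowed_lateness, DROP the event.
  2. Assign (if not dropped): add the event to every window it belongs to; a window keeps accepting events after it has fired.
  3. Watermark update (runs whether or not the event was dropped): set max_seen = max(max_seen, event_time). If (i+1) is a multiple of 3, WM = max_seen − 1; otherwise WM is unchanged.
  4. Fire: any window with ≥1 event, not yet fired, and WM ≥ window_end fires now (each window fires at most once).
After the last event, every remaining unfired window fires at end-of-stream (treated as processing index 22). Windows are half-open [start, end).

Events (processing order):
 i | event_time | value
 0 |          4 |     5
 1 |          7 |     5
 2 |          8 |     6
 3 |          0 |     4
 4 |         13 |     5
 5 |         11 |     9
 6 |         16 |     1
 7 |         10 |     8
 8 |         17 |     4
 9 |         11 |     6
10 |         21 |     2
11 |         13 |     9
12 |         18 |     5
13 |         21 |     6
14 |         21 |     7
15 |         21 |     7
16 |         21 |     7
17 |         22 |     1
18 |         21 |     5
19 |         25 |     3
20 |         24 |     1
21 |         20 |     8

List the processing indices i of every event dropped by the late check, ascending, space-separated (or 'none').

i=0 t=4 v=5: → [4,8); WM=−∞
i=1 t=7 v=5: → [4,11); WM=−∞
i=2 t=8 v=6: → [4,12); WM=7
i=3 t=0 v=4: DROP (t<7-1); WM=7
i=4 t=13 v=5: → [13,17); WM=7
i=5 t=11 v=9: → [4,17); WM=12
i=6 t=16 v=1: → [4,20); WM=12
i=7 t=10 v=8: DROP (t<12-1); WM=12
i=8 t=17 v=4: → [4,21); WM=16
i=9 t=11 v=6: DROP (t<16-1); WM=16
i=10 t=21 v=2: → [21,25); WM=16
i=11 t=13 v=9: DROP (t<16-1); WM=20
i=12 t=18 v=5: DROP (t<20-1); WM=20
i=13 t=21 v=6: → [21,25); WM=20
i=14 t=21 v=7: → [21,25); WM=20
i=15 t=21 v=7: → [21,25); WM=20
i=16 t=21 v=7: → [21,25); WM=20
i=17 t=22 v=1: → [21,26); WM=21
i=18 t=21 v=5: → [21,26); WM=21
i=19 t=25 v=3: → [21,29); WM=21
i=20 t=24 v=1: → [21,29); WM=24
i=21 t=20 v=8: DROP (t<24-1); WM=24

3 7 9 11 12 21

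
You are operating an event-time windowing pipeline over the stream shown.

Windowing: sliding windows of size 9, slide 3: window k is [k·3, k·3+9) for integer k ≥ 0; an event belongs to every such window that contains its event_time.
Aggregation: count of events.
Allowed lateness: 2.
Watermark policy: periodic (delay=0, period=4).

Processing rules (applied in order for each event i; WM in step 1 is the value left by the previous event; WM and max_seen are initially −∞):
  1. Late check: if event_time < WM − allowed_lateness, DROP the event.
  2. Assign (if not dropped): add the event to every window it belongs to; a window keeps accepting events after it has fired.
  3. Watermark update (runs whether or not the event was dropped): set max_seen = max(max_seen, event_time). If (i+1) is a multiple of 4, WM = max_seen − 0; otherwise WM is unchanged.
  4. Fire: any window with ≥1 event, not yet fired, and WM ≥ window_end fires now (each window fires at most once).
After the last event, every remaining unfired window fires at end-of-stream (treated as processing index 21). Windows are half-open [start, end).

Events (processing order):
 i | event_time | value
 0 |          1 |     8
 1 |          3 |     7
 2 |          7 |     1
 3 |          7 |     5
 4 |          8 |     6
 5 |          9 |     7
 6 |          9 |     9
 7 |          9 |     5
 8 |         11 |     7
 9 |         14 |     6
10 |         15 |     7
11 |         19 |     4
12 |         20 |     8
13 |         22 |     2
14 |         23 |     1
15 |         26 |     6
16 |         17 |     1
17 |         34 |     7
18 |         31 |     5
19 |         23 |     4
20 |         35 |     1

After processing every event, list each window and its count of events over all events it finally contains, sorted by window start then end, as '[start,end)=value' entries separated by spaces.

i=0 t=1 v=8: → [0,9); WM=−∞
i=1 t=3 v=7: → [3,12),[0,9); WM=−∞
i=2 t=7 v=1: → [6,15),[3,12),[0,9); WM=−∞
i=3 t=7 v=5: → [6,15),[3,12),[0,9); WM=7
i=4 t=8 v=6: → [6,15),[3,12),[0,9); WM=7
i=5 t=9 v=7: → [9,18),[6,15),[3,12); WM=7
i=6 t=9 v=9: → [9,18),[6,15),[3,12); WM=7
i=7 t=9 v=5: → [9,18),[6,15),[3,12); WM=9; [0,9) fires=5
i=8 t=11 v=7: → [9,18),[6,15),[3,12); WM=9
i=9 t=14 v=6: → [12,21),[9,18),[6,15); WM=9
i=10 t=15 v=7: → [15,24),[12,21),[9,18); WM=9
i=11 t=19 v=4: → [18,27),[15,24),[12,21); WM=19; [3,12) fires=8 [6,15) fires=8 [9,18) fires=6
i=12 t=20 v=8: → [18,27),[15,24),[12,21); WM=19
i=13 t=22 v=2: → [21,30),[18,27),[15,24); WM=19
i=14 t=23 v=1: → [21,30),[18,27),[15,24); WM=19
i=15 t=26 v=6: → [24,33),[21,30),[18,27); WM=26; [12,21) fires=4 [15,24) fires=5
i=16 t=17 v=1: DROP (t<26-2); WM=26
i=17 t=34 v=7: → [33,42),[30,39),[27,36); WM=26
i=18 t=31 v=5: → [30,39),[27,36),[24,33); WM=26
i=19 t=23 v=4: DROP (t<26-2); WM=34; [18,27) fires=5 [21,30) fires=3 [24,33) fires=2
i=20 t=35 v=1: → [33,42),[30,39),[27,36); WM=34

[0,9)=5 [3,12)=8 [6,15)=8 [9,18)=6 [12,21)=4 [15,24)=5 [18,27)=5 [21,30)=3 [24,33)=2 [27,36)=3 [30,39)=3 [33,42)=2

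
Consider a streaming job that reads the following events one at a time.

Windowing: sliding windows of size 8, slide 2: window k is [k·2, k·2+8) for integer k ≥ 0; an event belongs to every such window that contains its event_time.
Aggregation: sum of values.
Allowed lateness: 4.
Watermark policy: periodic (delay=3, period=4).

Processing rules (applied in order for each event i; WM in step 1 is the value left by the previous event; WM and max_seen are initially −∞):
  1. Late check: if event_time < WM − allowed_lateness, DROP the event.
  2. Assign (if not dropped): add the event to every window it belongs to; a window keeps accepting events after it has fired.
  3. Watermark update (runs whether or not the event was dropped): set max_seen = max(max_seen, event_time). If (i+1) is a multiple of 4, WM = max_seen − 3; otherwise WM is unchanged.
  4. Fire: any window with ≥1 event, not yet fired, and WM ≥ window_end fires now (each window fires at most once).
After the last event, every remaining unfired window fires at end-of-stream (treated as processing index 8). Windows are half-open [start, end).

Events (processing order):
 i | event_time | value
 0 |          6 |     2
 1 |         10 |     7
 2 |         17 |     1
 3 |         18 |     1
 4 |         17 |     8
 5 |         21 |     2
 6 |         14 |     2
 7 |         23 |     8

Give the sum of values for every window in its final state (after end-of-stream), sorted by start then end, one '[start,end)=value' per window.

[0,8)=2 [2,10)=2 [4,12)=9 [6,14)=9 [8,16)=9 [10,18)=18 [12,20)=12 [14,22)=14 [16,24)=20 [18,26)=11 [20,28)=10 [22,30)=8

i=0 t=6 v=2: → [6,14),[4,12),[2,10),[0,8); WM=−∞
i=1 t=10 v=7: → [10,18),[8,16),[6,14),[4,12); WM=−∞
i=2 t=17 v=1: → [16,24),[14,22),[12,20),[10,18); WM=−∞
i=3 t=18 v=1: → [18,26),[16,24),[14,22),[12,20); WM=15; [0,8) fires=2 [2,10) fires=2 [4,12) fires=9 [6,14) fires=9
i=4 t=17 v=8: → [16,24),[14,22),[12,20),[10,18); WM=15
i=5 t=21 v=2: → [20,28),[18,26),[16,24),[14,22); WM=15
i=6 t=14 v=2: → [14,22),[12,20),[10,18),[8,16); WM=15
i=7 t=23 v=8: → [22,30),[20,28),[18,26),[16,24); WM=20; [8,16) fires=9 [10,18) fires=18 [12,20) fires=12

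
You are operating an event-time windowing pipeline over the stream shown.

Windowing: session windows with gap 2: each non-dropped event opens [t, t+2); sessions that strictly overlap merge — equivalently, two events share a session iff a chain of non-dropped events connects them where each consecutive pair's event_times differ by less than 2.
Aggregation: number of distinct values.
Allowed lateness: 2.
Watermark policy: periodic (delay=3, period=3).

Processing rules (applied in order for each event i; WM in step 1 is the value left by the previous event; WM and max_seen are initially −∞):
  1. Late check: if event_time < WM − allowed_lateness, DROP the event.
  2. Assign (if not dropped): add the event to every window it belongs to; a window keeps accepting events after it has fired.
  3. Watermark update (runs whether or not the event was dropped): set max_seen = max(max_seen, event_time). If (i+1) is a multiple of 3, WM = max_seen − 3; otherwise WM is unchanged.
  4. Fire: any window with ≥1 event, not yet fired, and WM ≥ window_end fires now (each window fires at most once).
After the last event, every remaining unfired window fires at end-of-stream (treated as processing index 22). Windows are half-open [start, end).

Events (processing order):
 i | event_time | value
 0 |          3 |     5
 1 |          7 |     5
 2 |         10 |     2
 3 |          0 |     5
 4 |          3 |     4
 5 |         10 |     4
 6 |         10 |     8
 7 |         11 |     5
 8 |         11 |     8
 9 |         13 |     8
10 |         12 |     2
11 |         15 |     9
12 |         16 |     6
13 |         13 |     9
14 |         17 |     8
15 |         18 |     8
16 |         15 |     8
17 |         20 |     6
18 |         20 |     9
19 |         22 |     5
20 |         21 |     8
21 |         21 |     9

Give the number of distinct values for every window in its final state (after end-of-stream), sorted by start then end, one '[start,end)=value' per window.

i=0 t=3 v=5: → [3,5); WM=−∞
i=1 t=7 v=5: → [7,9); WM=−∞
i=2 t=10 v=2: → [10,12); WM=7
i=3 t=0 v=5: DROP (t<7-2); WM=7
i=4 t=3 v=4: DROP (t<7-2); WM=7
i=5 t=10 v=4: → [10,12); WM=7
i=6 t=10 v=8: → [10,12); WM=7
i=7 t=11 v=5: → [10,13); WM=7
i=8 t=11 v=8: → [10,13); WM=8
i=9 t=13 v=8: → [13,15); WM=8
i=10 t=12 v=2: → [10,15); WM=8
i=11 t=15 v=9: → [15,17); WM=12
i=12 t=16 v=6: → [15,18); WM=12
i=13 t=13 v=9: → [10,15); WM=12
i=14 t=17 v=8: → [15,19); WM=14
i=15 t=18 v=8: → [15,20); WM=14
i=16 t=15 v=8: → [15,20); WM=14
i=17 t=20 v=6: → [20,22); WM=17
i=18 t=20 v=9: → [20,22); WM=17
i=19 t=22 v=5: → [22,24); WM=17
i=20 t=21 v=8: → [20,24); WM=19
i=21 t=21 v=9: → [20,24); WM=19

[3,5)=1 [7,9)=1 [10,15)=5 [15,20)=3 [20,24)=4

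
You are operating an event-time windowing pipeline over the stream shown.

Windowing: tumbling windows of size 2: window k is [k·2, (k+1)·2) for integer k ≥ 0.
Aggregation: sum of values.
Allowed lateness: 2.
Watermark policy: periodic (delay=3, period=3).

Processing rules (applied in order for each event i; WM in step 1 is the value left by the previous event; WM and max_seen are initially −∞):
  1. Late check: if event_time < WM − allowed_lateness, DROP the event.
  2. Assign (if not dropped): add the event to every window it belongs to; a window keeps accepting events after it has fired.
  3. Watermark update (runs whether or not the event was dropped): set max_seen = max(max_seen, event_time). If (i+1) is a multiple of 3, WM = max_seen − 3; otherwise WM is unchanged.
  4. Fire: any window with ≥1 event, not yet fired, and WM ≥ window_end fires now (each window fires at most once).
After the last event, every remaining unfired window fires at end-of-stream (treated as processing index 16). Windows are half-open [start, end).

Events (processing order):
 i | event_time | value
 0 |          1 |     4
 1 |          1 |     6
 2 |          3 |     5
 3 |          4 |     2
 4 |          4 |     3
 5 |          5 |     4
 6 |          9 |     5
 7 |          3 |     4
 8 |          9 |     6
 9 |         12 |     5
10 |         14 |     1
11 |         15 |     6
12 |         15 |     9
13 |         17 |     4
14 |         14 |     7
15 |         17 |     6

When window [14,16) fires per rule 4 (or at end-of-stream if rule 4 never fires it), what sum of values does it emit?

23

i=0 t=1 v=4: → [0,2); WM=−∞
i=1 t=1 v=6: → [0,2); WM=−∞
i=2 t=3 v=5: → [2,4); WM=0
i=3 t=4 v=2: → [4,6); WM=0
i=4 t=4 v=3: → [4,6); WM=0
i=5 t=5 v=4: → [4,6); WM=2; [0,2) fires=10
i=6 t=9 v=5: → [8,10); WM=2
i=7 t=3 v=4: → [2,4); WM=2
i=8 t=9 v=6: → [8,10); WM=6; [2,4) fires=9 [4,6) fires=9
i=9 t=12 v=5: → [12,14); WM=6
i=10 t=14 v=1: → [14,16); WM=6
i=11 t=15 v=6: → [14,16); WM=12; [8,10) fires=11
i=12 t=15 v=9: → [14,16); WM=12
i=13 t=17 v=4: → [16,18); WM=12
i=14 t=14 v=7: → [14,16); WM=14; [12,14) fires=5
i=15 t=17 v=6: → [16,18); WM=14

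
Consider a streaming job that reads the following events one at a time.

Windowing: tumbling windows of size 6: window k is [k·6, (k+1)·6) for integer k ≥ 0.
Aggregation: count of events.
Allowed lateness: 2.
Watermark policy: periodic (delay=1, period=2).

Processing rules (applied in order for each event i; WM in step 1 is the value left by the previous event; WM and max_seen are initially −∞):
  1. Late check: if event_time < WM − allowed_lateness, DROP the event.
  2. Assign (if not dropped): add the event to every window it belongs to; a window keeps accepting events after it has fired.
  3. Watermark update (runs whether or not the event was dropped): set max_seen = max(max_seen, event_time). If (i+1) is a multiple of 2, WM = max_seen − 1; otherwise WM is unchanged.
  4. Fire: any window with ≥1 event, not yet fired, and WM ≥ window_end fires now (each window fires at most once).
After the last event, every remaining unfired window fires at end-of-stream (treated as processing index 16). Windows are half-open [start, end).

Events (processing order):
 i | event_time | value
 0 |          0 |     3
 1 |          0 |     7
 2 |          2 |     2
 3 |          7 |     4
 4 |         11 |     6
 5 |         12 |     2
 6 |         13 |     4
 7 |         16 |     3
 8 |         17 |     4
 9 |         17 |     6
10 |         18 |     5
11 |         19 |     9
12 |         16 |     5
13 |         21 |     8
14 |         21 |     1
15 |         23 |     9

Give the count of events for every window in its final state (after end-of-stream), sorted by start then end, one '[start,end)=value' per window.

i=0 t=0 v=3: → [0,6); WM=−∞
i=1 t=0 v=7: → [0,6); WM=-1
i=2 t=2 v=2: → [0,6); WM=-1
i=3 t=7 v=4: → [6,12); WM=6; [0,6) fires=3
i=4 t=11 v=6: → [6,12); WM=6
i=5 t=12 v=2: → [12,18); WM=11
i=6 t=13 v=4: → [12,18); WM=11
i=7 t=16 v=3: → [12,18); WM=15; [6,12) fires=2
i=8 t=17 v=4: → [12,18); WM=15
i=9 t=17 v=6: → [12,18); WM=16
i=10 t=18 v=5: → [18,24); WM=16
i=11 t=19 v=9: → [18,24); WM=18; [12,18) fires=5
i=12 t=16 v=5: → [12,18); WM=18
i=13 t=21 v=8: → [18,24); WM=20
i=14 t=21 v=1: → [18,24); WM=20
i=15 t=23 v=9: → [18,24); WM=22

[0,6)=3 [6,12)=2 [12,18)=6 [18,24)=5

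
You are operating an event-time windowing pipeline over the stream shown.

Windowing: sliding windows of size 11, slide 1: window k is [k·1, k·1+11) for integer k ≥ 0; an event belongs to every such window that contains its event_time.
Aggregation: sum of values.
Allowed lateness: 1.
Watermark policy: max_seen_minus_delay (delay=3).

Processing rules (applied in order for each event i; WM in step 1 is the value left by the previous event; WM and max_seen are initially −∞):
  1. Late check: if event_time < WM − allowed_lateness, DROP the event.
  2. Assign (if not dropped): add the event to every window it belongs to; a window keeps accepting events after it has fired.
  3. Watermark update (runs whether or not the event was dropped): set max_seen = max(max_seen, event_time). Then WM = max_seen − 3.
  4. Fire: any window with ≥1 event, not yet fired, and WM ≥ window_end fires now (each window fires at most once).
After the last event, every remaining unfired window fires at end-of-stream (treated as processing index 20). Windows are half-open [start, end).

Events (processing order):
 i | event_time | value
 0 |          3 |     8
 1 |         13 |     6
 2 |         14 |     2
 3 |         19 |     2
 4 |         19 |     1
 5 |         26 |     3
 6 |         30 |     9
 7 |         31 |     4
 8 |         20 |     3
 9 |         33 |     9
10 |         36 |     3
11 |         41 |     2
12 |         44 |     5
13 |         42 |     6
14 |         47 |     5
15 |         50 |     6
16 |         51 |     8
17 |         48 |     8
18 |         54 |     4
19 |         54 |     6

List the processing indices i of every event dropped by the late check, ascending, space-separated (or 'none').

8

i=0 t=3 v=8: → [3,14),[2,13),[1,12),[0,11); WM=0
i=1 t=13 v=6: → [13,24),[12,23),[11,22),[10,21),[9,20),[8,19),[7,18),[6,17),[5,16),[4,15),[3,14); WM=10
i=2 t=14 v=2: → [14,25),[13,24),[12,23),[11,22),[10,21),[9,20),[8,19),[7,18),[6,17),[5,16),[4,15); WM=11; [0,11) fires=8
i=3 t=19 v=2: → [19,30),[18,29),[17,28),[16,27),[15,26),[14,25),[13,24),[12,23),[11,22),[10,21),[9,20); WM=16; [1,12) fires=8 [2,13) fires=8 [3,14) fires=14 [4,15) fires=8 [5,16) fires=8
i=4 t=19 v=1: → [19,30),[18,29),[17,28),[16,27),[15,26),[14,25),[13,24),[12,23),[11,22),[10,21),[9,20); WM=16
i=5 t=26 v=3: → [26,37),[25,36),[24,35),[23,34),[22,33),[21,32),[20,31),[19,30),[18,29),[17,28),[16,27); WM=23; [6,17) fires=8 [7,18) fires=8 [8,19) fires=8 [9,20) fires=11 [10,21) fires=11 [11,22) fires=11 [12,23) fires=11
i=6 t=30 v=9: → [30,41),[29,40),[28,39),[27,38),[26,37),[25,36),[24,35),[23,34),[22,33),[21,32),[20,31); WM=27; [13,24) fires=11 [14,25) fires=5 [15,26) fires=3 [16,27) fires=6
i=7 t=31 v=4: → [31,42),[30,41),[29,40),[28,39),[27,38),[26,37),[25,36),[24,35),[23,34),[22,33),[21,32); WM=28; [17,28) fires=6
i=8 t=20 v=3: DROP (t<28-1); WM=28
i=9 t=33 v=9: → [33,44),[32,43),[31,42),[30,41),[29,40),[28,39),[27,38),[26,37),[25,36),[24,35),[23,34); WM=30; [18,29) fires=6 [19,30) fires=6
i=10 t=36 v=3: → [36,47),[35,46),[34,45),[33,44),[32,43),[31,42),[30,41),[29,40),[28,39),[27,38),[26,37); WM=33; [20,31) fires=12 [21,32) fires=16 [22,33) fires=16
i=11 t=41 v=2: → [41,52),[40,51),[39,50),[38,49),[37,48),[36,47),[35,46),[34,45),[33,44),[32,43),[31,42); WM=38; [23,34) fires=25 [24,35) fires=25 [25,36) fires=25 [26,37) fires=28 [27,38) fires=25
i=12 t=44 v=5: → [44,55),[43,54),[42,53),[41,52),[40,51),[39,50),[38,49),[37,48),[36,47),[35,46),[34,45); WM=41; [28,39) fires=25 [29,40) fires=25 [30,41) fires=25
i=13 t=42 v=6: → [42,53),[41,52),[40,51),[39,50),[38,49),[37,48),[36,47),[35,46),[34,45),[33,44),[32,43); WM=41
i=14 t=47 v=5: → [47,58),[46,57),[45,56),[44,55),[43,54),[42,53),[41,52),[40,51),[39,50),[38,49),[37,48); WM=44; [31,42) fires=18 [32,43) fires=20 [33,44) fires=20
i=15 t=50 v=6: → [50,61),[49,60),[48,59),[47,58),[46,57),[45,56),[44,55),[43,54),[42,53),[41,52),[40,51); WM=47; [34,45) fires=16 [35,46) fires=16 [36,47) fires=16
i=16 t=51 v=8: → [51,62),[50,61),[49,60),[48,59),[47,58),[46,57),[45,56),[44,55),[43,54),[42,53),[41,52); WM=48; [37,48) fires=18
i=17 t=48 v=8: → [48,59),[47,58),[46,57),[45,56),[44,55),[43,54),[42,53),[41,52),[40,51),[39,50),[38,49); WM=48
i=18 t=54 v=4: → [54,65),[53,64),[52,63),[51,62),[50,61),[49,60),[48,59),[47,58),[46,57),[45,56),[44,55); WM=51; [38,49) fires=26 [39,50) fires=26 [40,51) fires=32
i=19 t=54 v=6: → [54,65),[53,64),[52,63),[51,62),[50,61),[49,60),[48,59),[47,58),[46,57),[45,56),[44,55); WM=51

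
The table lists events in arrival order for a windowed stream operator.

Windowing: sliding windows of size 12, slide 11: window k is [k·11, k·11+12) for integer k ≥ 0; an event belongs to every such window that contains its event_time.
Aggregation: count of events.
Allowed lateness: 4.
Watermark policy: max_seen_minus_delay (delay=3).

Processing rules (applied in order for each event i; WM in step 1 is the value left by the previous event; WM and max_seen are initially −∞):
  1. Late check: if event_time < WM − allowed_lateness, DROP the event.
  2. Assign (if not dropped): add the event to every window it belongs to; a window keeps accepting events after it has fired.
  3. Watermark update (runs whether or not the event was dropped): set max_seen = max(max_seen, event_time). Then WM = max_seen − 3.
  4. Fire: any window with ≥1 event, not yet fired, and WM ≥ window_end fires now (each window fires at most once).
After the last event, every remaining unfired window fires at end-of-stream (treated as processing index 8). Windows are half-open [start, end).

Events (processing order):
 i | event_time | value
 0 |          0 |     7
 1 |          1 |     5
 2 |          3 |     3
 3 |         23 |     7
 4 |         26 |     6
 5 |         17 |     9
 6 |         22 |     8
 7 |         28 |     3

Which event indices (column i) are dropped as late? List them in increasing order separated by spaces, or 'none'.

5

i=0 t=0 v=7: → [0,12); WM=-3
i=1 t=1 v=5: → [0,12); WM=-2
i=2 t=3 v=3: → [0,12); WM=0
i=3 t=23 v=7: → [22,34); WM=20; [0,12) fires=3
i=4 t=26 v=6: → [22,34); WM=23
i=5 t=17 v=9: DROP (t<23-4); WM=23
i=6 t=22 v=8: → [22,34),[11,23); WM=23; [11,23) fires=1
i=7 t=28 v=3: → [22,34); WM=25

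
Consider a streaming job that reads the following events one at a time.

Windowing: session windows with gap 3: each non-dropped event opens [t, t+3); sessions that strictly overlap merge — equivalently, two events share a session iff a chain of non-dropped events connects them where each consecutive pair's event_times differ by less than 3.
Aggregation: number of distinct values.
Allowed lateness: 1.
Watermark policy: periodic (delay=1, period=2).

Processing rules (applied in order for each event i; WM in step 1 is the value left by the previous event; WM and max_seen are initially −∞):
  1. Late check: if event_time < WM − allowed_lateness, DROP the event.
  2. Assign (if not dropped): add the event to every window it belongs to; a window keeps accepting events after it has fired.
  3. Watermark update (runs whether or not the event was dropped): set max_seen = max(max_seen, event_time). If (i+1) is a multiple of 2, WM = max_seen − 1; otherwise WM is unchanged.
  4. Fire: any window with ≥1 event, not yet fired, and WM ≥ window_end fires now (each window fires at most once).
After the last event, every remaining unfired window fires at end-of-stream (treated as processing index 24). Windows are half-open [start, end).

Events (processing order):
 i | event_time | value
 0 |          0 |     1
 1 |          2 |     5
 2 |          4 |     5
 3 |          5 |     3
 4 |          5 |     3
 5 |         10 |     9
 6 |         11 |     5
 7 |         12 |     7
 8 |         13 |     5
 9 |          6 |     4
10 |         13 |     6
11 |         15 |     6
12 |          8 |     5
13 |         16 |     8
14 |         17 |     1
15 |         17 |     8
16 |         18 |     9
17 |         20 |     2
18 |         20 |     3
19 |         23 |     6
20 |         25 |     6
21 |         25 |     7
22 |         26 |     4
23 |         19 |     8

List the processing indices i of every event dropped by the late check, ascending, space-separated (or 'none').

i=0 t=0 v=1: → [0,3); WM=−∞
i=1 t=2 v=5: → [0,5); WM=1
i=2 t=4 v=5: → [0,7); WM=1
i=3 t=5 v=3: → [0,8); WM=4
i=4 t=5 v=3: → [0,8); WM=4
i=5 t=10 v=9: → [10,13); WM=9
i=6 t=11 v=5: → [10,14); WM=9
i=7 t=12 v=7: → [10,15); WM=11
i=8 t=13 v=5: → [10,16); WM=11
i=9 t=6 v=4: DROP (t<11-1); WM=12
i=10 t=13 v=6: → [10,16); WM=12
i=11 t=15 v=6: → [10,18); WM=14
i=12 t=8 v=5: DROP (t<14-1); WM=14
i=13 t=16 v=8: → [10,19); WM=15
i=14 t=17 v=1: → [10,20); WM=15
i=15 t=17 v=8: → [10,20); WM=16
i=16 t=18 v=9: → [10,21); WM=16
i=17 t=20 v=2: → [10,23); WM=19
i=18 t=20 v=3: → [10,23); WM=19
i=19 t=23 v=6: → [23,26); WM=22
i=20 t=25 v=6: → [23,28); WM=22
i=21 t=25 v=7: → [23,28); WM=24
i=22 t=26 v=4: → [23,29); WM=24
i=23 t=19 v=8: DROP (t<24-1); WM=25

9 12 23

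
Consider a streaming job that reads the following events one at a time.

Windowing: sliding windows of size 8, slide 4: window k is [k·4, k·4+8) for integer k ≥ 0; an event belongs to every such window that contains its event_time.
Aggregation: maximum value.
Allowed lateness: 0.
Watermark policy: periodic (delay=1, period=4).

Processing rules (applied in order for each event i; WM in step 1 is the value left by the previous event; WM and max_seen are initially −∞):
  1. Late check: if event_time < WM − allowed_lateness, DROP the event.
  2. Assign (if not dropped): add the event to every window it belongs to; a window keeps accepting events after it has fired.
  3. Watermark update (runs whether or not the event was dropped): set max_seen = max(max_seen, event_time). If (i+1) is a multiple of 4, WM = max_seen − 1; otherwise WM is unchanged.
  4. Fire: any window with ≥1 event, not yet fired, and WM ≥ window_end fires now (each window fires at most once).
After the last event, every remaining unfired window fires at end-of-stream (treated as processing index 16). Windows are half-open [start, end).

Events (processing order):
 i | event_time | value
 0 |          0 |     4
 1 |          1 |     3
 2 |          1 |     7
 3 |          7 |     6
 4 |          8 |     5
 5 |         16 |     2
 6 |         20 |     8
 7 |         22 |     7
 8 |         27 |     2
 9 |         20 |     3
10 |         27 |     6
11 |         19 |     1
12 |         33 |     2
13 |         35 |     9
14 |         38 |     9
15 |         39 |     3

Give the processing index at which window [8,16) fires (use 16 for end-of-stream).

7

i=0 t=0 v=4: → [0,8); WM=−∞
i=1 t=1 v=3: → [0,8); WM=−∞
i=2 t=1 v=7: → [0,8); WM=−∞
i=3 t=7 v=6: → [4,12),[0,8); WM=6
i=4 t=8 v=5: → [8,16),[4,12); WM=6
i=5 t=16 v=2: → [16,24),[12,20); WM=6
i=6 t=20 v=8: → [20,28),[16,24); WM=6
i=7 t=22 v=7: → [20,28),[16,24); WM=21; [0,8) fires=7 [4,12) fires=6 [8,16) fires=5 [12,20) fires=2
i=8 t=27 v=2: → [24,32),[20,28); WM=21
i=9 t=20 v=3: DROP (t<21-0); WM=21
i=10 t=27 v=6: → [24,32),[20,28); WM=21
i=11 t=19 v=1: DROP (t<21-0); WM=26; [16,24) fires=8
i=12 t=33 v=2: → [32,40),[28,36); WM=26
i=13 t=35 v=9: → [32,40),[28,36); WM=26
i=14 t=38 v=9: → [36,44),[32,40); WM=26
i=15 t=39 v=3: → [36,44),[32,40); WM=38; [20,28) fires=8 [24,32) fires=6 [28,36) fires=9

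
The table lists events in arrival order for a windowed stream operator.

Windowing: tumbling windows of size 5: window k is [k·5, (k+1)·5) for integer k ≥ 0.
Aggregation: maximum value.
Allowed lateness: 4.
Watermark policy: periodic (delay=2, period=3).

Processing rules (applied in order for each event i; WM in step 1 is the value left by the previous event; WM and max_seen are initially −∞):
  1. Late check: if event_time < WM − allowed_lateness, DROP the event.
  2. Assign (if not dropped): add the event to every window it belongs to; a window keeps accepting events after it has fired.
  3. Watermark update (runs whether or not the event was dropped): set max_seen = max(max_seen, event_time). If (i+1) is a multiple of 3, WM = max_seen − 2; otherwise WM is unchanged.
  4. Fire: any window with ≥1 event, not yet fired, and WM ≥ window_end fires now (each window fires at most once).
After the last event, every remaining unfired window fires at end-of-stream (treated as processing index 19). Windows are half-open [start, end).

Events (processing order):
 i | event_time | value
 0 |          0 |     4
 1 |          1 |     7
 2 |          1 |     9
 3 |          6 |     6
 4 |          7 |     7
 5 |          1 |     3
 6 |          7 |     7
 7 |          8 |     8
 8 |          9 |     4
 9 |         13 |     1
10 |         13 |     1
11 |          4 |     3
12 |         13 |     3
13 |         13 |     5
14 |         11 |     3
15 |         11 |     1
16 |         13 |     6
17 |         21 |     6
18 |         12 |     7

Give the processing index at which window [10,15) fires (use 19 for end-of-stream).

i=0 t=0 v=4: → [0,5); WM=−∞
i=1 t=1 v=7: → [0,5); WM=−∞
i=2 t=1 v=9: → [0,5); WM=-1
i=3 t=6 v=6: → [5,10); WM=-1
i=4 t=7 v=7: → [5,10); WM=-1
i=5 t=1 v=3: → [0,5); WM=5; [0,5) fires=9
i=6 t=7 v=7: → [5,10); WM=5
i=7 t=8 v=8: → [5,10); WM=5
i=8 t=9 v=4: → [5,10); WM=7
i=9 t=13 v=1: → [10,15); WM=7
i=10 t=13 v=1: → [10,15); WM=7
i=11 t=4 v=3: → [0,5); WM=11; [5,10) fires=8
i=12 t=13 v=3: → [10,15); WM=11
i=13 t=13 v=5: → [10,15); WM=11
i=14 t=11 v=3: → [10,15); WM=11
i=15 t=11 v=1: → [10,15); WM=11
i=16 t=13 v=6: → [10,15); WM=11
i=17 t=21 v=6: → [20,25); WM=19; [10,15) fires=6
i=18 t=12 v=7: DROP (t<19-4); WM=19

17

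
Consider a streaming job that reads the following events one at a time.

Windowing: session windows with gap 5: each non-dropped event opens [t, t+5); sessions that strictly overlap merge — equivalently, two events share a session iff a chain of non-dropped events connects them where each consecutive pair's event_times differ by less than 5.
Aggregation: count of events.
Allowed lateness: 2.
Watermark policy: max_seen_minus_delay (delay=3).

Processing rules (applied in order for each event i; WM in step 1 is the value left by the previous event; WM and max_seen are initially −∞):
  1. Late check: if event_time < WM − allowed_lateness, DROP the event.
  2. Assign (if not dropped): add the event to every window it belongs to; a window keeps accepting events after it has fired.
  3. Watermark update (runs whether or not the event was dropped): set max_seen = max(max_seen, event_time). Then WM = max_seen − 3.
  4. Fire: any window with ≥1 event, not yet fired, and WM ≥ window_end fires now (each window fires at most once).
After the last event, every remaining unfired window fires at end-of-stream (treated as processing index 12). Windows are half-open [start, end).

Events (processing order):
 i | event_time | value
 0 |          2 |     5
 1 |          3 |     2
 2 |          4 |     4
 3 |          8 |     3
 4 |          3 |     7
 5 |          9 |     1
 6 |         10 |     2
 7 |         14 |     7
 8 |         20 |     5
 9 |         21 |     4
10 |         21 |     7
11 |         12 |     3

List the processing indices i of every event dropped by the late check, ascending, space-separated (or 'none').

i=0 t=2 v=5: → [2,7); WM=-1
i=1 t=3 v=2: → [2,8); WM=0
i=2 t=4 v=4: → [2,9); WM=1
i=3 t=8 v=3: → [2,13); WM=5
i=4 t=3 v=7: → [2,13); WM=5
i=5 t=9 v=1: → [2,14); WM=6
i=6 t=10 v=2: → [2,15); WM=7
i=7 t=14 v=7: → [2,19); WM=11
i=8 t=20 v=5: → [20,25); WM=17
i=9 t=21 v=4: → [20,26); WM=18
i=10 t=21 v=7: → [20,26); WM=18
i=11 t=12 v=3: DROP (t<18-2); WM=18

11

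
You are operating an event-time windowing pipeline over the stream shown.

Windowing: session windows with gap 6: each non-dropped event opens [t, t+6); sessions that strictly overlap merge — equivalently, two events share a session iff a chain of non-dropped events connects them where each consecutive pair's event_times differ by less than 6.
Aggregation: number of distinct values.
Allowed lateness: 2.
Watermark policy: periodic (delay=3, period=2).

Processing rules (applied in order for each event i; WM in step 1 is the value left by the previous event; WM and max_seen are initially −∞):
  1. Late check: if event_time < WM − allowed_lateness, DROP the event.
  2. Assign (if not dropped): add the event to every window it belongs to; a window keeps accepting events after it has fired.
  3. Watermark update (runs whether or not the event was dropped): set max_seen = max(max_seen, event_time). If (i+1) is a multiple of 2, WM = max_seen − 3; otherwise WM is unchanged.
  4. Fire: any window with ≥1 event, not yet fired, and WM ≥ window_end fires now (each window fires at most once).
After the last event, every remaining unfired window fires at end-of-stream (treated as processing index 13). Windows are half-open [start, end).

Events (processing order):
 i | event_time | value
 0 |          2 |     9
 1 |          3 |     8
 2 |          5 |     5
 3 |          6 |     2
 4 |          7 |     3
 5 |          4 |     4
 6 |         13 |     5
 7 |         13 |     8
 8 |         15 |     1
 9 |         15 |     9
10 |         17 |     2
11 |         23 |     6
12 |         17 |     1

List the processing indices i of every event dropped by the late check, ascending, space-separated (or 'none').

i=0 t=2 v=9: → [2,8); WM=−∞
i=1 t=3 v=8: → [2,9); WM=0
i=2 t=5 v=5: → [2,11); WM=0
i=3 t=6 v=2: → [2,12); WM=3
i=4 t=7 v=3: → [2,13); WM=3
i=5 t=4 v=4: → [2,13); WM=4
i=6 t=13 v=5: → [13,19); WM=4
i=7 t=13 v=8: → [13,19); WM=10
i=8 t=15 v=1: → [13,21); WM=10
i=9 t=15 v=9: → [13,21); WM=12
i=10 t=17 v=2: → [13,23); WM=12
i=11 t=23 v=6: → [23,29); WM=20
i=12 t=17 v=1: DROP (t<20-2); WM=20

12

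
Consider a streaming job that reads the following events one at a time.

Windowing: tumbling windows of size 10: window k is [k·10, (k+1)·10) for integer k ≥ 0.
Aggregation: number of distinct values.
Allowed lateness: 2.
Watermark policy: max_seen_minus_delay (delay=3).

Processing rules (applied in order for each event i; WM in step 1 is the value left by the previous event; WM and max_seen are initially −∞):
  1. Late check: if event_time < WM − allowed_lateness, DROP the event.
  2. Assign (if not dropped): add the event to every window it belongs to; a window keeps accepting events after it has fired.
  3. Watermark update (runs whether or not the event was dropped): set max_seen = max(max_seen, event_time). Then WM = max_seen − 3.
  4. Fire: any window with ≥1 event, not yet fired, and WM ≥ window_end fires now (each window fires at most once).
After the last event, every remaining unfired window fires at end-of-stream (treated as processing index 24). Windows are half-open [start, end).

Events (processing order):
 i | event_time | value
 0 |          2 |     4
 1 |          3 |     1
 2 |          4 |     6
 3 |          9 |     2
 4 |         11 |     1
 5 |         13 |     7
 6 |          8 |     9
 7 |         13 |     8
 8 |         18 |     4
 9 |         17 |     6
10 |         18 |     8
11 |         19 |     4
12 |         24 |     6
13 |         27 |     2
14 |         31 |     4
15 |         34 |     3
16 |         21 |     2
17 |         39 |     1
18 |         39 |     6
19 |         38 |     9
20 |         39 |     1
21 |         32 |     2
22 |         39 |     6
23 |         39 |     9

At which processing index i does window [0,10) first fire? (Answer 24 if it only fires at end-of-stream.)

5

i=0 t=2 v=4: → [0,10); WM=-1
i=1 t=3 v=1: → [0,10); WM=0
i=2 t=4 v=6: → [0,10); WM=1
i=3 t=9 v=2: → [0,10); WM=6
i=4 t=11 v=1: → [10,20); WM=8
i=5 t=13 v=7: → [10,20); WM=10; [0,10) fires=4
i=6 t=8 v=9: → [0,10); WM=10
i=7 t=13 v=8: → [10,20); WM=10
i=8 t=18 v=4: → [10,20); WM=15
i=9 t=17 v=6: → [10,20); WM=15
i=10 t=18 v=8: → [10,20); WM=15
i=11 t=19 v=4: → [10,20); WM=16
i=12 t=24 v=6: → [20,30); WM=21; [10,20) fires=5
i=13 t=27 v=2: → [20,30); WM=24
i=14 t=31 v=4: → [30,40); WM=28
i=15 t=34 v=3: → [30,40); WM=31; [20,30) fires=2
i=16 t=21 v=2: DROP (t<31-2); WM=31
i=17 t=39 v=1: → [30,40); WM=36
i=18 t=39 v=6: → [30,40); WM=36
i=19 t=38 v=9: → [30,40); WM=36
i=20 t=39 v=1: → [30,40); WM=36
i=21 t=32 v=2: DROP (t<36-2); WM=36
i=22 t=39 v=6: → [30,40); WM=36
i=23 t=39 v=9: → [30,40); WM=36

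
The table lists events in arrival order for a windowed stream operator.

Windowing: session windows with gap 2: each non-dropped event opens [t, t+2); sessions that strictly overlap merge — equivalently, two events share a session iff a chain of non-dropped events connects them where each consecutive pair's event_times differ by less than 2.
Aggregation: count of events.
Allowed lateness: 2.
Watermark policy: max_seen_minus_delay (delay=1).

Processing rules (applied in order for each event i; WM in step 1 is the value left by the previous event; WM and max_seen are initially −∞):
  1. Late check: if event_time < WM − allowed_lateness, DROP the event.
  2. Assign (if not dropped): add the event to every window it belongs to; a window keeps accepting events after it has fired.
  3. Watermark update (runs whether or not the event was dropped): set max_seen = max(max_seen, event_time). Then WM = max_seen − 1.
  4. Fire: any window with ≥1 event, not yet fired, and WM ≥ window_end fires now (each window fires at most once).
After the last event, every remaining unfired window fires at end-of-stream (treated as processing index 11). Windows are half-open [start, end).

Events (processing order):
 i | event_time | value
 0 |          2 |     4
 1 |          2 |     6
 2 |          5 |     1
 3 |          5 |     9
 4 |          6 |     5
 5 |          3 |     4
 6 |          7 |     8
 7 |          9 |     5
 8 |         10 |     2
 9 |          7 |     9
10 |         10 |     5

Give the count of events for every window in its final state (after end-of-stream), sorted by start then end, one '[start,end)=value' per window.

i=0 t=2 v=4: → [2,4); WM=1
i=1 t=2 v=6: → [2,4); WM=1
i=2 t=5 v=1: → [5,7); WM=4
i=3 t=5 v=9: → [5,7); WM=4
i=4 t=6 v=5: → [5,8); WM=5
i=5 t=3 v=4: → [2,5); WM=5
i=6 t=7 v=8: → [5,9); WM=6
i=7 t=9 v=5: → [9,11); WM=8
i=8 t=10 v=2: → [9,12); WM=9
i=9 t=7 v=9: → [5,9); WM=9
i=10 t=10 v=5: → [9,12); WM=9

[2,5)=3 [5,9)=5 [9,12)=3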